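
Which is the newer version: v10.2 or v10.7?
v10.7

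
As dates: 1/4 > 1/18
False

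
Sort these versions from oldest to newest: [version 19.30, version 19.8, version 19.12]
[version 19.8, version 19.12, version 19.30]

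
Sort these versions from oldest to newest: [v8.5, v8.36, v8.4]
[v8.4, v8.5, v8.36]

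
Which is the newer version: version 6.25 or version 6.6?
version 6.25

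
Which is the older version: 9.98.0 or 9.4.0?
9.4.0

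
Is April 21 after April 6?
Yes. Day 21 comes after day 6 in April — this is a date comparison, not a decimal one (the decimal 4.21 would be smaller than 4.6).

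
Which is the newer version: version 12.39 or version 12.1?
version 12.39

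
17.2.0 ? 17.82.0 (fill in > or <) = <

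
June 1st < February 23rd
False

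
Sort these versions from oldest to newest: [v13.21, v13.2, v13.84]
[v13.2, v13.21, v13.84]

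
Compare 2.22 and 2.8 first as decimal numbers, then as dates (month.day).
As decimals: 2.22 < 2.8. As dates: 2/22 is later than 2/8 (day 22 > day 8).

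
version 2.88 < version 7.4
True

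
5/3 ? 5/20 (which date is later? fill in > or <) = <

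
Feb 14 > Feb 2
True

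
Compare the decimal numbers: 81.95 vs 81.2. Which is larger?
81.95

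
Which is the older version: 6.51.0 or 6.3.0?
6.3.0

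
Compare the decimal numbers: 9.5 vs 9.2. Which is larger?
9.5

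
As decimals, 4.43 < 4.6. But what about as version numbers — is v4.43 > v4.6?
True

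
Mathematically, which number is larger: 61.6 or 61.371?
61.6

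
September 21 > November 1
False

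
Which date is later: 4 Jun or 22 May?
4 Jun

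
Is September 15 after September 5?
Yes. Day 15 comes after day 5 in September — this is a date comparison, not a decimal one (the decimal 9.15 would be smaller than 9.5).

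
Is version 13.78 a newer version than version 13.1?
Yes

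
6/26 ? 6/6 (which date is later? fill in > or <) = >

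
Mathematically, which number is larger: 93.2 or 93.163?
93.2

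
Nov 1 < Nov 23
True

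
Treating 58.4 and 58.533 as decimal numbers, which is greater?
58.533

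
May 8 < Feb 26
False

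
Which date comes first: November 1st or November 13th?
November 1st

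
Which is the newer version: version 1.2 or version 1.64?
version 1.64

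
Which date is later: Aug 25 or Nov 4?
Nov 4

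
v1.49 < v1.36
False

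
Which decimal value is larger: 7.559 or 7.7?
7.7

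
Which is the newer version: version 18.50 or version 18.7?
version 18.50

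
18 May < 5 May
False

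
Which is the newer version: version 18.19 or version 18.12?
version 18.19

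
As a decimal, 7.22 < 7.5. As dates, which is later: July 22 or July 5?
July 22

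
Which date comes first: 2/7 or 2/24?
2/7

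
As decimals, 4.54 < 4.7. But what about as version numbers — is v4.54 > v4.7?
True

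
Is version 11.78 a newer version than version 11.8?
Yes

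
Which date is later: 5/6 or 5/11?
5/11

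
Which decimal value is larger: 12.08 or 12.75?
12.75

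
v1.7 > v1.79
False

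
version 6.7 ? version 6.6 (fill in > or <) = >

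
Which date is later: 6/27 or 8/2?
8/2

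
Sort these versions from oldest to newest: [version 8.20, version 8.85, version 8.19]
[version 8.19, version 8.20, version 8.85]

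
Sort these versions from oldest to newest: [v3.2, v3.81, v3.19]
[v3.2, v3.19, v3.81]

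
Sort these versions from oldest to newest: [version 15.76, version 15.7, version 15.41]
[version 15.7, version 15.41, version 15.76]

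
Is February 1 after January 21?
Yes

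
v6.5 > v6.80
False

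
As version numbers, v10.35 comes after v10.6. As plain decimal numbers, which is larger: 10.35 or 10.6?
10.6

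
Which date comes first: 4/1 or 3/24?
3/24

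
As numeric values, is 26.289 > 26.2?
True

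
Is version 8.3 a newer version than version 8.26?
No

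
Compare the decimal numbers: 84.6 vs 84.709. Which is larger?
84.709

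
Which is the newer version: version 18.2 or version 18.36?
version 18.36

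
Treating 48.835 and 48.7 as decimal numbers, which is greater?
48.835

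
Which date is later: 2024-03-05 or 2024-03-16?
2024-03-16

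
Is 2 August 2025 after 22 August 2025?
No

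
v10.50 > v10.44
True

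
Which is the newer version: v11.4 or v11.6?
v11.6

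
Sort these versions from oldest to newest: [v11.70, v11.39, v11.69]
[v11.39, v11.69, v11.70]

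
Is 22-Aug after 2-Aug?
Yes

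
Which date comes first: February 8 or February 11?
February 8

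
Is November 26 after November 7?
Yes. Day 26 comes after day 7 in November — this is a date comparison, not a decimal one (the decimal 11.26 would be smaller than 11.7).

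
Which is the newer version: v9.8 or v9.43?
v9.43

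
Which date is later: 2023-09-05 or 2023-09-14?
2023-09-14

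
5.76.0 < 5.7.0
False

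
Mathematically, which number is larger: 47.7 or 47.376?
47.7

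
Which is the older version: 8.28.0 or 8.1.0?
8.1.0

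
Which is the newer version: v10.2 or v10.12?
v10.12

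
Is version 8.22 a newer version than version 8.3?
Yes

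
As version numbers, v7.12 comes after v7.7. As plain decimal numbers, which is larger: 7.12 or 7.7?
7.7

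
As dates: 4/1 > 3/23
True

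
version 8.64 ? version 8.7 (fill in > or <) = >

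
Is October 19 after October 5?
Yes. Day 19 comes after day 5 in October — this is a date comparison, not a decimal one (the decimal 10.19 would be smaller than 10.5).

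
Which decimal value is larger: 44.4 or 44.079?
44.4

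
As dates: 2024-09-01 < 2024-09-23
True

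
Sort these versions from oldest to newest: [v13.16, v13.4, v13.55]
[v13.4, v13.16, v13.55]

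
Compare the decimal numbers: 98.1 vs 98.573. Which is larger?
98.573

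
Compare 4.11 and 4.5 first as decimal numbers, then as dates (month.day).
As decimals: 4.11 < 4.5. As dates: 4/11 is later than 4/5 (day 11 > day 5).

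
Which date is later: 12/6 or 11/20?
12/6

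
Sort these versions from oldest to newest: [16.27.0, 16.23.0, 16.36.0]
[16.23.0, 16.27.0, 16.36.0]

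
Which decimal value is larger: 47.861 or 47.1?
47.861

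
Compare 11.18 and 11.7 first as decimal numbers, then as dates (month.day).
As decimals: 11.18 < 11.7. As dates: 11/18 is later than 11/7 (day 18 > day 7).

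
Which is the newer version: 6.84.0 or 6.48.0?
6.84.0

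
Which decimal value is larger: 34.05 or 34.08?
34.08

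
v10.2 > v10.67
False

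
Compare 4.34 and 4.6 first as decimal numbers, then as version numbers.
As decimals: 4.34 < 4.6. As versions: v4.34 > v4.6 (minor version 34 > 6).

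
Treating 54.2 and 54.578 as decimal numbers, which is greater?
54.578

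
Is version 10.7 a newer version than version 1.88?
Yes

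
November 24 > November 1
True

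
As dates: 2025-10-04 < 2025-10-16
True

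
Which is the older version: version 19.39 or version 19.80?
version 19.39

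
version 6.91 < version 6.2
False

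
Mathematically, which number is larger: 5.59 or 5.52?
5.59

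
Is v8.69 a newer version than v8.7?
Yes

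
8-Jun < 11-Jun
True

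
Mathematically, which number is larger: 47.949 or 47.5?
47.949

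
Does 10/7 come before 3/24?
No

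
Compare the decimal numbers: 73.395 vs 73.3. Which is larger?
73.395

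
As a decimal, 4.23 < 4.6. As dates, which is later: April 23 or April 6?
April 23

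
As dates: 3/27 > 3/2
True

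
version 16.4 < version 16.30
True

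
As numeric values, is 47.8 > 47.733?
True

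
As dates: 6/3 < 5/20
False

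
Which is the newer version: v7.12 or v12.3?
v12.3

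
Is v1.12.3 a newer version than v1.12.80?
No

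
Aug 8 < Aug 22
True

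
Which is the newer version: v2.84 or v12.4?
v12.4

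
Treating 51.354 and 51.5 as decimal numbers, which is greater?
51.5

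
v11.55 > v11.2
True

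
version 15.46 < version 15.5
False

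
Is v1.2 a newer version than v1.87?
No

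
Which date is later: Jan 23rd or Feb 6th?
Feb 6th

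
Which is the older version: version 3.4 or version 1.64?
version 1.64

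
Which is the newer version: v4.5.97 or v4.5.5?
v4.5.97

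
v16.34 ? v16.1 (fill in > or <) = >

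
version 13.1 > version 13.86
False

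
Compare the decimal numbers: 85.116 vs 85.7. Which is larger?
85.7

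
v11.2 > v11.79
False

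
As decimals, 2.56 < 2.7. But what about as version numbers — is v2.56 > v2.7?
True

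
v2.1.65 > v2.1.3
True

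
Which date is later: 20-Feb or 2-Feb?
20-Feb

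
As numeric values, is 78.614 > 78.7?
False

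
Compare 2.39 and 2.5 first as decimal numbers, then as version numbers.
As decimals: 2.39 < 2.5. As versions: v2.39 > v2.5 (minor version 39 > 5).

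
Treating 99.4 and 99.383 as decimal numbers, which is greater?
99.4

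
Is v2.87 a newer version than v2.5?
Yes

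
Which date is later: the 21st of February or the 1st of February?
the 21st of February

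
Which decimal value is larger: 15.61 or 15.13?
15.61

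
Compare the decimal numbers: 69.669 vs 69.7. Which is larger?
69.7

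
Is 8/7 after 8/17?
No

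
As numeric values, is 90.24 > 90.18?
True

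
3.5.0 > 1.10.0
True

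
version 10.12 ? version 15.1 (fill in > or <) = <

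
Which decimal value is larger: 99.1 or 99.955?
99.955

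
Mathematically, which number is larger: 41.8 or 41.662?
41.8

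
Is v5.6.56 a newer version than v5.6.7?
Yes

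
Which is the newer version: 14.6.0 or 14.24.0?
14.24.0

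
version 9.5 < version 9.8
True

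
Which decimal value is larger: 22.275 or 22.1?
22.275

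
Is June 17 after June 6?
Yes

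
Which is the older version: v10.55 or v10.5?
v10.5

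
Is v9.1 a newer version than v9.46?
No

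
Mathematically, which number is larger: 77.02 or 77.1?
77.1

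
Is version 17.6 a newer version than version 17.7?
No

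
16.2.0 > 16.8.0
False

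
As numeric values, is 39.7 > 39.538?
True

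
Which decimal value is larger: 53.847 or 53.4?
53.847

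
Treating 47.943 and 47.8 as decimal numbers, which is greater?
47.943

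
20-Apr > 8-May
False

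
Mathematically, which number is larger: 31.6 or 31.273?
31.6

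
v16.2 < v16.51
True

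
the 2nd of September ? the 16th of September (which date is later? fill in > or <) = <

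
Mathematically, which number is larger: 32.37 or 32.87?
32.87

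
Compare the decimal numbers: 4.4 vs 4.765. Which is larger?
4.765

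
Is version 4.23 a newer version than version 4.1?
Yes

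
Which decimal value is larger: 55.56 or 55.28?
55.56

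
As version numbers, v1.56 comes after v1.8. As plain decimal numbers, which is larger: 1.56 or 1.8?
1.8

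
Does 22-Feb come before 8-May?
Yes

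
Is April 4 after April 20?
No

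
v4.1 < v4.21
True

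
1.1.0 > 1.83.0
False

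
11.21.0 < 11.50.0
True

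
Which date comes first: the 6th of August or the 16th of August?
the 6th of August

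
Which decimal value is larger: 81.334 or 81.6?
81.6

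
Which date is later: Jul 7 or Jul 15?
Jul 15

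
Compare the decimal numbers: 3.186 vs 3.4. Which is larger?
3.4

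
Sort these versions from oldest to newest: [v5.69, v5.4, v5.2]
[v5.2, v5.4, v5.69]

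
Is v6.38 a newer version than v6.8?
Yes. Version numbers are compared segment by segment as integers, not as decimals: minor version 38 > 8, so v6.38 > v6.8 (even though the decimal 6.38 < 6.8).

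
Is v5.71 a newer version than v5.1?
Yes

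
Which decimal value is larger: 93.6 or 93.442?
93.6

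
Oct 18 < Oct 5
False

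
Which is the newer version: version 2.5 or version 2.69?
version 2.69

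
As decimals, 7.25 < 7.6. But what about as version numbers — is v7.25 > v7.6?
True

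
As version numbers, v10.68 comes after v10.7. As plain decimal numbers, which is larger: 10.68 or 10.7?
10.7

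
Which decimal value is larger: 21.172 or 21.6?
21.6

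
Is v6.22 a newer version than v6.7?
Yes. Version numbers are compared segment by segment as integers, not as decimals: minor version 22 > 7, so v6.22 > v6.7 (even though the decimal 6.22 < 6.7).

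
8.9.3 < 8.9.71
True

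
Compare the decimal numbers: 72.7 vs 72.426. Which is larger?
72.7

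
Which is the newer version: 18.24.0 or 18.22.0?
18.24.0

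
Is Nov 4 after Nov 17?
No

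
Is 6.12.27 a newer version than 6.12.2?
Yes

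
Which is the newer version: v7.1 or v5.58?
v7.1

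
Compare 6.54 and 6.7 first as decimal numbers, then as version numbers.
As decimals: 6.54 < 6.7. As versions: v6.54 > v6.7 (minor version 54 > 7).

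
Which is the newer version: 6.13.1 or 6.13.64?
6.13.64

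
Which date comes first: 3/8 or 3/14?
3/8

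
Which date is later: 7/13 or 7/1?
7/13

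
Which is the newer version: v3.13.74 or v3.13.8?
v3.13.74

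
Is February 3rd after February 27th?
No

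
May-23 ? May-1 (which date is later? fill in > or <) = >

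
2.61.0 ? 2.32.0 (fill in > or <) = >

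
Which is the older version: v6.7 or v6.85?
v6.7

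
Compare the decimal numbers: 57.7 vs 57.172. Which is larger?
57.7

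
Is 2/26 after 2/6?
Yes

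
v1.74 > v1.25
True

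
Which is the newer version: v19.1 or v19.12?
v19.12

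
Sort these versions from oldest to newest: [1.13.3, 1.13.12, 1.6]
[1.6, 1.13.3, 1.13.12]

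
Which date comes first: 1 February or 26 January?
26 January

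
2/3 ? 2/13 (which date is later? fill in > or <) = <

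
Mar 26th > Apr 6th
False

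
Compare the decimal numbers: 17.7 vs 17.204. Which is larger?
17.7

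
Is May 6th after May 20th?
No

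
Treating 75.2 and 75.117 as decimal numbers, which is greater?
75.2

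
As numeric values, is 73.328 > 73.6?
False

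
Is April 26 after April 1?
Yes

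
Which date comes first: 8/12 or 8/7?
8/7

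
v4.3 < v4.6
True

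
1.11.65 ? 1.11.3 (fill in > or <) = >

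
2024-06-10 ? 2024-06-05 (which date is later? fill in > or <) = >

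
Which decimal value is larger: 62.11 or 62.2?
62.2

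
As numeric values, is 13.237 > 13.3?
False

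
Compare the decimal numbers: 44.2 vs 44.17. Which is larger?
44.2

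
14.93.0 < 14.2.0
False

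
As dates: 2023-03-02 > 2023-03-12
False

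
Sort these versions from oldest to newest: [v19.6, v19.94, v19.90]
[v19.6, v19.90, v19.94]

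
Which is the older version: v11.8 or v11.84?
v11.8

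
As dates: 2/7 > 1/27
True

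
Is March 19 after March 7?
Yes. Day 19 comes after day 7 in March — this is a date comparison, not a decimal one (the decimal 3.19 would be smaller than 3.7).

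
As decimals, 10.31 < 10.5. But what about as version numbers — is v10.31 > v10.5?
True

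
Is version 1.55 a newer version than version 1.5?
Yes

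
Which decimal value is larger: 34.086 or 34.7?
34.7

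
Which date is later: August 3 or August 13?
August 13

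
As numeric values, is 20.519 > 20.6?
False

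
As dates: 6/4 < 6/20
True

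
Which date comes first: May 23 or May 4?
May 4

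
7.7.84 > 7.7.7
True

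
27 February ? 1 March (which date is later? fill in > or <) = <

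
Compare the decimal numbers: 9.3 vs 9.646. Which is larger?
9.646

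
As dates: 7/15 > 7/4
True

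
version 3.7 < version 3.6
False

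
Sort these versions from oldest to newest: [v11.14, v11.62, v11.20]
[v11.14, v11.20, v11.62]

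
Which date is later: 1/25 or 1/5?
1/25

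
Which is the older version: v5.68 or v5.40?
v5.40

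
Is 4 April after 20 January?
Yes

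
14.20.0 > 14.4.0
True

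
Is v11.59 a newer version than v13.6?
No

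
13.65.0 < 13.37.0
False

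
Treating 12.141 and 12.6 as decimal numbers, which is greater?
12.6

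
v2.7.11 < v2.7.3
False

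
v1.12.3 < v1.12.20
True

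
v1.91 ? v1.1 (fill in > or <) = >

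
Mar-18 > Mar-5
True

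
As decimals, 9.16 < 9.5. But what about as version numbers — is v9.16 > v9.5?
True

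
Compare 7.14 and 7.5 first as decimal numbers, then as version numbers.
As decimals: 7.14 < 7.5. As versions: v7.14 > v7.5 (minor version 14 > 5).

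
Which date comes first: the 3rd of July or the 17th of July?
the 3rd of July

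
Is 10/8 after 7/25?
Yes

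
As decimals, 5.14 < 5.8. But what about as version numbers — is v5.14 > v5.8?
True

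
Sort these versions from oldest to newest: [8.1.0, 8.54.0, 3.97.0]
[3.97.0, 8.1.0, 8.54.0]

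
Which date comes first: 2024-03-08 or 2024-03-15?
2024-03-08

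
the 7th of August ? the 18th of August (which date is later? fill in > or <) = <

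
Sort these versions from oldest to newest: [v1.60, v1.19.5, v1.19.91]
[v1.19.5, v1.19.91, v1.60]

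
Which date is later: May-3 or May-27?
May-27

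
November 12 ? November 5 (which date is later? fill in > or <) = >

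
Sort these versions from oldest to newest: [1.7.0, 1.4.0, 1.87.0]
[1.4.0, 1.7.0, 1.87.0]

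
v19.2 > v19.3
False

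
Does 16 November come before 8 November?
No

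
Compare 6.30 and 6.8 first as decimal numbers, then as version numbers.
As decimals: 6.30 < 6.8. As versions: v6.30 > v6.8 (minor version 30 > 8).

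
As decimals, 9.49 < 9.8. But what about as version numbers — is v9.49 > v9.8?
True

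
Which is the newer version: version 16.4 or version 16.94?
version 16.94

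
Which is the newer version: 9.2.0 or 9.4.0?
9.4.0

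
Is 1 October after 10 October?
No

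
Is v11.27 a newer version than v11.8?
Yes. Version numbers are compared segment by segment as integers, not as decimals: minor version 27 > 8, so v11.27 > v11.8 (even though the decimal 11.27 < 11.8).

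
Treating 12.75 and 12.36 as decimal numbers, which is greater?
12.75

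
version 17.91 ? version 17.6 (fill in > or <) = >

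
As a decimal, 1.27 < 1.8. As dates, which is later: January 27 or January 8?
January 27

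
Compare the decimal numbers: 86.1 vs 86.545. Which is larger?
86.545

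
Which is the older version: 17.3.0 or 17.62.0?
17.3.0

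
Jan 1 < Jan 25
True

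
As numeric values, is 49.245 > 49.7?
False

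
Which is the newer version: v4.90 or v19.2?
v19.2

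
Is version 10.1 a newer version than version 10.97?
No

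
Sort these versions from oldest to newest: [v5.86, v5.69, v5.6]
[v5.6, v5.69, v5.86]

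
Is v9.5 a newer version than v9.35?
No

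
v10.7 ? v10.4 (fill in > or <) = >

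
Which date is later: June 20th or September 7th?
September 7th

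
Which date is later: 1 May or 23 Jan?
1 May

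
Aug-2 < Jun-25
False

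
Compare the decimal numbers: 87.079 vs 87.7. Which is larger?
87.7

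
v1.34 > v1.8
True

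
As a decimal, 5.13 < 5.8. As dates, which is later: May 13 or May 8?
May 13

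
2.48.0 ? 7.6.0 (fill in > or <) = <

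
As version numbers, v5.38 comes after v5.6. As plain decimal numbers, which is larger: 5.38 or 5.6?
5.6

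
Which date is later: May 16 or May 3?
May 16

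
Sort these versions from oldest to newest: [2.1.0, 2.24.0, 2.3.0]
[2.1.0, 2.3.0, 2.24.0]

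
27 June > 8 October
False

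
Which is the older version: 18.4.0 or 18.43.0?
18.4.0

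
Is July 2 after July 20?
No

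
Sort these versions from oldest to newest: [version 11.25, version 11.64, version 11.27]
[version 11.25, version 11.27, version 11.64]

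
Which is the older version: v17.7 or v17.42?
v17.7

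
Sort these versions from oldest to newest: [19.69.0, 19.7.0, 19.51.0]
[19.7.0, 19.51.0, 19.69.0]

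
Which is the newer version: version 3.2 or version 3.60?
version 3.60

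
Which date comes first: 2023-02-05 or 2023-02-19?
2023-02-05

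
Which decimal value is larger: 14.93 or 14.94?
14.94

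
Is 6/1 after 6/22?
No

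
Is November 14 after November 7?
Yes. Day 14 comes after day 7 in November — this is a date comparison, not a decimal one (the decimal 11.14 would be smaller than 11.7).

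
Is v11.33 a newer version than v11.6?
Yes. Version numbers are compared segment by segment as integers, not as decimals: minor version 33 > 6, so v11.33 > v11.6 (even though the decimal 11.33 < 11.6).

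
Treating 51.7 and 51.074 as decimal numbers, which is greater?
51.7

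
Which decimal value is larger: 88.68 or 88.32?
88.68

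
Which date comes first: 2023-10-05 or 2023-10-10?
2023-10-05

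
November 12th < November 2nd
False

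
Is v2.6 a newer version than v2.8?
No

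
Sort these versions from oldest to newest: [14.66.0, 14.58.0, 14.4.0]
[14.4.0, 14.58.0, 14.66.0]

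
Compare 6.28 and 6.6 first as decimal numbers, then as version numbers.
As decimals: 6.28 < 6.6. As versions: v6.28 > v6.6 (minor version 28 > 6).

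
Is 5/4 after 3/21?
Yes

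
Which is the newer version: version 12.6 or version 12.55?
version 12.55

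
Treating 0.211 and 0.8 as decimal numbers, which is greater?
0.8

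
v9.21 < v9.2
False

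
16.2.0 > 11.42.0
True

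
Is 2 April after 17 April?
No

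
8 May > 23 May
False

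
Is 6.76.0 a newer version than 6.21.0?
Yes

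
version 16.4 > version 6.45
True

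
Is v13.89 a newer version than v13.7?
Yes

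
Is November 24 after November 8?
Yes. Day 24 comes after day 8 in November — this is a date comparison, not a decimal one (the decimal 11.24 would be smaller than 11.8).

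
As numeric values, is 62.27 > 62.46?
False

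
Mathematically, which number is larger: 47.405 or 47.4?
47.405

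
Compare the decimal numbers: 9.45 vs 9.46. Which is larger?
9.46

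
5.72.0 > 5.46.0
True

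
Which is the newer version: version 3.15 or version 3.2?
version 3.15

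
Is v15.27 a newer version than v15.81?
No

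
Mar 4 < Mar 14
True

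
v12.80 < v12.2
False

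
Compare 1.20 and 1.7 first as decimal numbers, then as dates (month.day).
As decimals: 1.20 < 1.7. As dates: 1/20 is later than 1/7 (day 20 > day 7).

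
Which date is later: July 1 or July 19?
July 19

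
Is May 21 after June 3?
No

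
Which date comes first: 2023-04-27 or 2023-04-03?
2023-04-03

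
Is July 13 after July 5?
Yes. Day 13 comes after day 5 in July — this is a date comparison, not a decimal one (the decimal 7.13 would be smaller than 7.5).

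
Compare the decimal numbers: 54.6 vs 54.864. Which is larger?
54.864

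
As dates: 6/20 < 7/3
True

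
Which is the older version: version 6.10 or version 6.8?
version 6.8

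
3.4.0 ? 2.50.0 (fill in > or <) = >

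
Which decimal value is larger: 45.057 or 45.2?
45.2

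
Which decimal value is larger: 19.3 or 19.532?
19.532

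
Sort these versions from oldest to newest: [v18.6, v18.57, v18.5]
[v18.5, v18.6, v18.57]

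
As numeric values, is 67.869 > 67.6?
True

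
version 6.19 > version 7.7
False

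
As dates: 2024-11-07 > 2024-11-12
False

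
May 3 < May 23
True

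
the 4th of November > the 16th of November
False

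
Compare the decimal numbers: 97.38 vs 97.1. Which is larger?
97.38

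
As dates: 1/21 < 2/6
True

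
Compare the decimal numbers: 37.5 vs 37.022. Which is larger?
37.5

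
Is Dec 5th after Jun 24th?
Yes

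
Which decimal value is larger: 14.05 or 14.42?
14.42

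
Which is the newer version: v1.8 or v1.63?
v1.63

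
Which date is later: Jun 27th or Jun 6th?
Jun 27th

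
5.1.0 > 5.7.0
False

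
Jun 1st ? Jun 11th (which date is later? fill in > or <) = <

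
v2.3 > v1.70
True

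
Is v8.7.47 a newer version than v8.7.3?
Yes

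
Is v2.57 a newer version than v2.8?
Yes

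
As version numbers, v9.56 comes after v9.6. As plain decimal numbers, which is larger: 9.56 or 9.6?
9.6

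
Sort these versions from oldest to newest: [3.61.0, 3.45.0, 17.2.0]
[3.45.0, 3.61.0, 17.2.0]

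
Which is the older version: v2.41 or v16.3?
v2.41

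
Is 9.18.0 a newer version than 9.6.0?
Yes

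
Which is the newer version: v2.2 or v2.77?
v2.77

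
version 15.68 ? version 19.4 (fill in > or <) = <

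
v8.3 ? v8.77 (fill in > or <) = <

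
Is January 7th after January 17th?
No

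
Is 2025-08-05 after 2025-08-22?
No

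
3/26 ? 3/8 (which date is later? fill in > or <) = >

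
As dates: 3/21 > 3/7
True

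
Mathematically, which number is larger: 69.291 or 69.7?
69.7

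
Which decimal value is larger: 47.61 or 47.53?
47.61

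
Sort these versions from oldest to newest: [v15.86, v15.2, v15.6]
[v15.2, v15.6, v15.86]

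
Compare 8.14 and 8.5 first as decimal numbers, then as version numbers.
As decimals: 8.14 < 8.5. As versions: v8.14 > v8.5 (minor version 14 > 5).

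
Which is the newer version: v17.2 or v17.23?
v17.23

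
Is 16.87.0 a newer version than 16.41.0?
Yes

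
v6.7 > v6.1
True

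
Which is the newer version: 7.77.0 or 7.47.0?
7.77.0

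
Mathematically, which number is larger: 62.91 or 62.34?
62.91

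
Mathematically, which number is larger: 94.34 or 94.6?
94.6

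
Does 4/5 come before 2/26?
No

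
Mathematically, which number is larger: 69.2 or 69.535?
69.535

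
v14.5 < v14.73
True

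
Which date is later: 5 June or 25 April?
5 June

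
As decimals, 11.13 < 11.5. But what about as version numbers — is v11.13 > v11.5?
True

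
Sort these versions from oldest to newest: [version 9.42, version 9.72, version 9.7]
[version 9.7, version 9.42, version 9.72]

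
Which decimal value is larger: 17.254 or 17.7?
17.7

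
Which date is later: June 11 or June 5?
June 11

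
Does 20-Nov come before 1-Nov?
No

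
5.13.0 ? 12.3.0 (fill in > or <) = <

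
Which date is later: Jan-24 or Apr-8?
Apr-8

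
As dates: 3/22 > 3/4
True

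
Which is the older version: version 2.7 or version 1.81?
version 1.81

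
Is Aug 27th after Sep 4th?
No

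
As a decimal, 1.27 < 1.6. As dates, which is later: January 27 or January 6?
January 27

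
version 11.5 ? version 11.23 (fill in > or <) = <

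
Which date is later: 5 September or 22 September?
22 September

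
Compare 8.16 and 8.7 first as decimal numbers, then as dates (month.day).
As decimals: 8.16 < 8.7. As dates: 8/16 is later than 8/7 (day 16 > day 7).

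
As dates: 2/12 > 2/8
True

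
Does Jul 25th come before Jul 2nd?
No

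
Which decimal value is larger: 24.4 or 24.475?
24.475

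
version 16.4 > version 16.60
False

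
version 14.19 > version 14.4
True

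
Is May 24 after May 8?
Yes. Day 24 comes after day 8 in May — this is a date comparison, not a decimal one (the decimal 5.24 would be smaller than 5.8).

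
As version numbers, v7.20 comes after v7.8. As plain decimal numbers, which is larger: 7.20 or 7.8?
7.8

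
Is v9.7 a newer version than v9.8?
No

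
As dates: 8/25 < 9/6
True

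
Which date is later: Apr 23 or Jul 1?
Jul 1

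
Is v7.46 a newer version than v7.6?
Yes. Version numbers are compared segment by segment as integers, not as decimals: minor version 46 > 6, so v7.46 > v7.6 (even though the decimal 7.46 < 7.6).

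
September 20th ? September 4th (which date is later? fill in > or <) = >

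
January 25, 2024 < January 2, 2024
False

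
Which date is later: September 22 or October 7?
October 7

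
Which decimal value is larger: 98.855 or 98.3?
98.855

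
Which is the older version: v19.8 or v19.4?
v19.4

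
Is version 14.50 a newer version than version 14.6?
Yes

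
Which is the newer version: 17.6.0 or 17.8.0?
17.8.0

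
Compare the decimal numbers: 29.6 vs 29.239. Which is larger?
29.6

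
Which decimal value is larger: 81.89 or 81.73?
81.89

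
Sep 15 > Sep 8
True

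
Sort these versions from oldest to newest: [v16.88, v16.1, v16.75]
[v16.1, v16.75, v16.88]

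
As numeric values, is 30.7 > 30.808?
False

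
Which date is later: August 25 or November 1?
November 1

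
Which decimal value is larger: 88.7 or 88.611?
88.7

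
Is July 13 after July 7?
Yes. Day 13 comes after day 7 in July — this is a date comparison, not a decimal one (the decimal 7.13 would be smaller than 7.7).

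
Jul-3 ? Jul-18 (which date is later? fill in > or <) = <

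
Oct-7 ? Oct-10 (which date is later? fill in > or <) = <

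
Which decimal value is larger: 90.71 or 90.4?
90.71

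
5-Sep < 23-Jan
False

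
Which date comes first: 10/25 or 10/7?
10/7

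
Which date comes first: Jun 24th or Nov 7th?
Jun 24th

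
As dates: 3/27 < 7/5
True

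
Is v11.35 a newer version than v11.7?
Yes. Version numbers are compared segment by segment as integers, not as decimals: minor version 35 > 7, so v11.35 > v11.7 (even though the decimal 11.35 < 11.7).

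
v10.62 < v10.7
False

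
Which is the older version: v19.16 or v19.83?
v19.16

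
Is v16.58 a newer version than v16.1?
Yes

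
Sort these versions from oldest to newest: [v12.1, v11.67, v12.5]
[v11.67, v12.1, v12.5]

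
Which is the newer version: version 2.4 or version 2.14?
version 2.14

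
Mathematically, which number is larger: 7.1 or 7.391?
7.391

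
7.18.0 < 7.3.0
False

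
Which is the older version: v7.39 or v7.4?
v7.4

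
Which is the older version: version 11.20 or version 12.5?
version 11.20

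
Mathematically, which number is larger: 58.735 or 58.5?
58.735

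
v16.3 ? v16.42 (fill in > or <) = <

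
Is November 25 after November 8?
Yes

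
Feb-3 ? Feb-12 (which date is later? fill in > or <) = <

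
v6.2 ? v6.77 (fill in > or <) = <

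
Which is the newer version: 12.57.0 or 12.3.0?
12.57.0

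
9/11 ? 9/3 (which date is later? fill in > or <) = >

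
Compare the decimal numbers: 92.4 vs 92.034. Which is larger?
92.4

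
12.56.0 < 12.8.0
False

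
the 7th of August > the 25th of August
False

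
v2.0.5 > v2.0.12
False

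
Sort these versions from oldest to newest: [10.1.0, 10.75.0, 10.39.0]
[10.1.0, 10.39.0, 10.75.0]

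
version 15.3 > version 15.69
False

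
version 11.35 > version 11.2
True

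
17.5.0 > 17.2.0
True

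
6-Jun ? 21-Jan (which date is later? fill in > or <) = >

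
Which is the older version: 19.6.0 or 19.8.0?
19.6.0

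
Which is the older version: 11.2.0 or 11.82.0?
11.2.0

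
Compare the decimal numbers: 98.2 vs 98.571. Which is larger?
98.571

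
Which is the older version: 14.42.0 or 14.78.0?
14.42.0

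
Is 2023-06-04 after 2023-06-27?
No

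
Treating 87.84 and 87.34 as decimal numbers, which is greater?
87.84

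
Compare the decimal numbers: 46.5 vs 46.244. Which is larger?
46.5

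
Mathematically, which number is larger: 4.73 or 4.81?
4.81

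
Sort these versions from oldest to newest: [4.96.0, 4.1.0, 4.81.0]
[4.1.0, 4.81.0, 4.96.0]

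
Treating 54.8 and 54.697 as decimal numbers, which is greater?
54.8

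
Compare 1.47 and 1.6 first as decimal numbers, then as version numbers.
As decimals: 1.47 < 1.6. As versions: v1.47 > v1.6 (minor version 47 > 6).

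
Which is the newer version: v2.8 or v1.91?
v2.8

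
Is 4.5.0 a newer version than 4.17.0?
No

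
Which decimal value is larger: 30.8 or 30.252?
30.8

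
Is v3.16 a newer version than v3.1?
Yes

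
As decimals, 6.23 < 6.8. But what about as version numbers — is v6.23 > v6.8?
True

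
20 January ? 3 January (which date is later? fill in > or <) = >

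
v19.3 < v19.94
True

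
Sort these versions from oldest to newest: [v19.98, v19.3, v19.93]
[v19.3, v19.93, v19.98]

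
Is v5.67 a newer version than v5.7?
Yes. Version numbers are compared segment by segment as integers, not as decimals: minor version 67 > 7, so v5.67 > v5.7 (even though the decimal 5.67 < 5.7).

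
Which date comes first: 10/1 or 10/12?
10/1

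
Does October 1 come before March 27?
No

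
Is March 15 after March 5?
Yes. Day 15 comes after day 5 in March — this is a date comparison, not a decimal one (the decimal 3.15 would be smaller than 3.5).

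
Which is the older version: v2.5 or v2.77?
v2.5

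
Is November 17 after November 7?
Yes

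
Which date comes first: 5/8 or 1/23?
1/23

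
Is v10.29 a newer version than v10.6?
Yes. Version numbers are compared segment by segment as integers, not as decimals: minor version 29 > 6, so v10.29 > v10.6 (even though the decimal 10.29 < 10.6).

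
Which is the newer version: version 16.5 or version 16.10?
version 16.10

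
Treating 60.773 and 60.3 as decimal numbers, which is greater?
60.773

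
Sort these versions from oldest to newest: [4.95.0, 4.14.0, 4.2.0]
[4.2.0, 4.14.0, 4.95.0]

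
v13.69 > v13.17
True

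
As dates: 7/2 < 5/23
False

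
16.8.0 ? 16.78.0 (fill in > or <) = <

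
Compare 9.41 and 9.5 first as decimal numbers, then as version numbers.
As decimals: 9.41 < 9.5. As versions: v9.41 > v9.5 (minor version 41 > 5).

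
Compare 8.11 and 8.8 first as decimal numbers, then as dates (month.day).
As decimals: 8.11 < 8.8. As dates: 8/11 is later than 8/8 (day 11 > day 8).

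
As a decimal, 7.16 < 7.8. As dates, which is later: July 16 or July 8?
July 16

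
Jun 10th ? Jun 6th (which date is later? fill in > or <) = >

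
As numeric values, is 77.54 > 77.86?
False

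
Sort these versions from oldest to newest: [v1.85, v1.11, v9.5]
[v1.11, v1.85, v9.5]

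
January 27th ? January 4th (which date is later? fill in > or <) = >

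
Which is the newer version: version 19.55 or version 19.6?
version 19.55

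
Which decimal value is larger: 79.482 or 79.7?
79.7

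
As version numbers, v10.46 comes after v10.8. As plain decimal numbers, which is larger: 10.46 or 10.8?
10.8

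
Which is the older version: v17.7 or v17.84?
v17.7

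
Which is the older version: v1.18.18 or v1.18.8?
v1.18.8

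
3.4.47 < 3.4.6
False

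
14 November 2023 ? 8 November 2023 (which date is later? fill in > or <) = >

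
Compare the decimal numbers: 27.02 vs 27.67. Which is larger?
27.67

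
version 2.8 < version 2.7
False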